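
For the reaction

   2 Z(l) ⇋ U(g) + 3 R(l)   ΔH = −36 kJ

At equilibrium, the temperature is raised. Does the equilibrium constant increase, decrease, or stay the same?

K depends on temperature via the van 't Hoff relation. The forward reaction is exothermic, so raising T decreases K.

decreases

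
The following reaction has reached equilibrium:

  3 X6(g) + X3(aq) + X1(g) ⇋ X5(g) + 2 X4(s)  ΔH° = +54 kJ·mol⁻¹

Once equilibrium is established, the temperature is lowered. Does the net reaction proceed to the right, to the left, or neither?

The forward reaction is endothermic. Lowering T favours the exothermic direction — shift to the left.

left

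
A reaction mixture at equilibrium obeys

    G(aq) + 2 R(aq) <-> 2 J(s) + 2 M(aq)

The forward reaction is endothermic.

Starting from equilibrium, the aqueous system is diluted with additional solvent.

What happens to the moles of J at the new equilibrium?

Dilution lowers every aqueous concentration by the same factor. Δn_aq = 2 − 3 = -1, so the system shifts toward the side with more dissolved moles — to the left.
The net shift is to the left. J is a product, so its amount decreases.

decreases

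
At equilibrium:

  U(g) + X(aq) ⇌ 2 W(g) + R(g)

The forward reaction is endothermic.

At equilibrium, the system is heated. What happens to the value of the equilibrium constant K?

increases

K depends on temperature via the van 't Hoff relation. The forward reaction is endothermic, so raising T increases K.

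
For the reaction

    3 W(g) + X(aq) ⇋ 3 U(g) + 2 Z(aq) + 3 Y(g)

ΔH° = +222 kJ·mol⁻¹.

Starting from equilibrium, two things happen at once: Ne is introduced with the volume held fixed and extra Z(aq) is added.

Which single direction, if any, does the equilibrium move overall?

At constant volume, adding an inert gas leaves every reacting species' partial pressure unchanged, so Q is unchanged — no shift from this change.
Adding Z (aq), a product, drives the reaction to the left.
Only the nonzero effect(s) matter; the net shift is to the left.

left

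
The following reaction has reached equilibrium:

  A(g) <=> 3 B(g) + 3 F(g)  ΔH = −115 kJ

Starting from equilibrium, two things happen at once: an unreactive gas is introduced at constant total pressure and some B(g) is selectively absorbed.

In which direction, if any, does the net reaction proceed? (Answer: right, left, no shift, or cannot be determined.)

right

Adding inert gas at constant total pressure expands the volume and lowers every reacting partial pressure. With Δn_gas = 6 − 1 = +5, Q moves away from K toward the side with fewer gas moles, so the system shifts toward the side with more gas moles — to the right.
Removing B (g), a product, drives the reaction to the right.
All effects act in the same direction — net shift to the right.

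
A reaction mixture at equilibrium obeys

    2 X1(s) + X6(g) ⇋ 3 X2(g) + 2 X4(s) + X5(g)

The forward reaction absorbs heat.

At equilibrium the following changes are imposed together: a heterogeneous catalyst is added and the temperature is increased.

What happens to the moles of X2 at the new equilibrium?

increases

A catalyst speeds both forward and reverse rates equally; it changes neither Q nor K — no shift from this change.
The forward reaction is endothermic. Raising T favours the endothermic direction — shift to the right.
The net shift is to the right. X2 is a product, so its amount increases.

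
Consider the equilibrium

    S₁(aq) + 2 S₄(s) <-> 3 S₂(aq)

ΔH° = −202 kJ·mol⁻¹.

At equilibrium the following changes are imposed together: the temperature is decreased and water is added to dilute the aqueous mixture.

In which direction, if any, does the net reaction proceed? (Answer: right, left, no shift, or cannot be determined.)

The forward reaction is exothermic. Lowering T favours the exothermic direction — shift to the right.
Dilution lowers every aqueous concentration by the same factor. Δn_aq = 3 − 1 = +2, so the system shifts toward the side with more dissolved moles — to the right.
All effects act in the same direction — net shift to the right.

right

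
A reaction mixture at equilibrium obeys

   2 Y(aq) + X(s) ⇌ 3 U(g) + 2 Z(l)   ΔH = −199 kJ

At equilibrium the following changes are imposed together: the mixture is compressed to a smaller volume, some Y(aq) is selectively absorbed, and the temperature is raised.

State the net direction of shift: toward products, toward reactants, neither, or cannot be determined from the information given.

left

Gas moles: reactants 0, products 3 (Δn_gas = +3). Compression shifts the system toward the side with fewer moles of gas — to the left.
Removing Y (aq), a reactant, drives the reaction to the left.
The forward reaction is exothermic. Raising T favours the endothermic direction — shift to the left.
All effects act in the same direction — net shift to the left.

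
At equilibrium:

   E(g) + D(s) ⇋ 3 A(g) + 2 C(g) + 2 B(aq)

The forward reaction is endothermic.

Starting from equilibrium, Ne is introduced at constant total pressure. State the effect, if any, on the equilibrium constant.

The equilibrium constant depends only on temperature. This perturbation may move the position of equilibrium, but since T is unchanged, K itself is unchanged.

unchanged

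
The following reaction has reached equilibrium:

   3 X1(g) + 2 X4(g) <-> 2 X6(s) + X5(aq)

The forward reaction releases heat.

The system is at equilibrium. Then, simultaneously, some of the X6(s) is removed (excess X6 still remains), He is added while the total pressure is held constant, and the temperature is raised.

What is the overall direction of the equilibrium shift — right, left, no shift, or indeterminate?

X6 is a pure solid; its activity is 1 regardless of amount, so Q is unaffected — no shift from this change.
Adding inert gas at constant total pressure expands the volume and lowers every reacting partial pressure. With Δn_gas = 0 − 5 = -5, Q moves away from K toward the side with fewer gas moles, so the system shifts toward the side with more gas moles — to the left.
The forward reaction is exothermic. Raising T favours the endothermic direction — shift to the left.
Only the nonzero effect(s) matter; the net shift is to the left.

left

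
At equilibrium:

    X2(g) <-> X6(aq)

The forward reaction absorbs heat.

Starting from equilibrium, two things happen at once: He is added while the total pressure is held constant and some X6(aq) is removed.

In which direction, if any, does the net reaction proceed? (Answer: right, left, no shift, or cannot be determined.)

Adding inert gas at constant total pressure expands the volume and lowers every reacting partial pressure. With Δn_gas = 0 − 1 = -1, Q moves away from K toward the side with fewer gas moles, so the system shifts toward the side with more gas moles — to the left.
Removing X6 (aq), a product, drives the reaction to the right.
The individual effects push in opposite directions; without quantitative information the net direction cannot be determined.

cannot be determined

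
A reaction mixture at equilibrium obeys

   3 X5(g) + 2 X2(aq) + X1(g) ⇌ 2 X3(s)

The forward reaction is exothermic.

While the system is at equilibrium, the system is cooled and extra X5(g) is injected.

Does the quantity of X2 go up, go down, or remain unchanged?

The forward reaction is exothermic. Lowering T favours the exothermic direction — shift to the right.
Adding X5 (g), a reactant, drives the reaction to the right.
The net shift is to the right. X2 is a reactant, so its amount decreases.

decreases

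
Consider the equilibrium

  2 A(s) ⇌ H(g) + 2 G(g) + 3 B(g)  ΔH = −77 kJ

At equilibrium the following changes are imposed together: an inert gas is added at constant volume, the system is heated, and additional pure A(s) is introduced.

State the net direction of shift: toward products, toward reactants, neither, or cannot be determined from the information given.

At constant volume, adding an inert gas leaves every reacting species' partial pressure unchanged, so Q is unchanged — no shift from this change.
The forward reaction is exothermic. Raising T favours the endothermic direction — shift to the left.
A is a pure solid; its activity is 1 regardless of amount, so Q is unaffected — no shift from this change.
Only the nonzero effect(s) matter; the net shift is to the left.

left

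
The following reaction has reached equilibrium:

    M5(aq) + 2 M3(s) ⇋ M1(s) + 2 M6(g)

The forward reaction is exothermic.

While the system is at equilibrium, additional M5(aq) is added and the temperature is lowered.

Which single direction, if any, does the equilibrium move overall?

right

Adding M5 (aq), a reactant, drives the reaction to the right.
The forward reaction is exothermic. Lowering T favours the exothermic direction — shift to the right.
All effects act in the same direction — net shift to the right.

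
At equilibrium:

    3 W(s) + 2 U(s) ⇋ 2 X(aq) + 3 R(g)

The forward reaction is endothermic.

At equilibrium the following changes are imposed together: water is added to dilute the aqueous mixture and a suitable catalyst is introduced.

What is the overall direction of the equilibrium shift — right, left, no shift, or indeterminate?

right

Dilution lowers every aqueous concentration by the same factor. Δn_aq = 2 − 0 = +2, so the system shifts toward the side with more dissolved moles — to the right.
A catalyst speeds both forward and reverse rates equally; it changes neither Q nor K — no shift from this change.
Only the nonzero effect(s) matter; the net shift is to the right.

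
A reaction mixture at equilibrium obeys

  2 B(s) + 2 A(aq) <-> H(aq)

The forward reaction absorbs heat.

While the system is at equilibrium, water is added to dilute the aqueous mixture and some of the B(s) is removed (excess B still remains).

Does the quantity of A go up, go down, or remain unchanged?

increases

Dilution lowers every aqueous concentration by the same factor. Δn_aq = 1 − 2 = -1, so the system shifts toward the side with more dissolved moles — to the left.
B is a pure solid; its activity is 1 regardless of amount, so Q is unaffected — no shift from this change.
The net shift is to the left. A is a reactant, so its amount increases.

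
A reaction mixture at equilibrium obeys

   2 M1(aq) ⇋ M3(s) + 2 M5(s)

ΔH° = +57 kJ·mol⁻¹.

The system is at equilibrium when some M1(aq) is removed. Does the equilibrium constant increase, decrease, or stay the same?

The equilibrium constant depends only on temperature. This perturbation may move the position of equilibrium, but since T is unchanged, K itself is unchanged.

unchanged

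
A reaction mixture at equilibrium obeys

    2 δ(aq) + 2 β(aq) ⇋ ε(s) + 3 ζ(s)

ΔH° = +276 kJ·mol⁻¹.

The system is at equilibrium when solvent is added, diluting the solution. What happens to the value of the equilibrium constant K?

The equilibrium constant depends only on temperature. This perturbation may move the position of equilibrium, but since T is unchanged, K itself is unchanged.

unchanged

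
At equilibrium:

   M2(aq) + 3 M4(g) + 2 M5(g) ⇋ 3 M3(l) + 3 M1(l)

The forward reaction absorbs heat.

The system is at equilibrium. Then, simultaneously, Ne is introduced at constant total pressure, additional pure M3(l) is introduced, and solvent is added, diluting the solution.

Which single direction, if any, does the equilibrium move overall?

left

Adding inert gas at constant total pressure expands the volume and lowers every reacting partial pressure. With Δn_gas = 0 − 5 = -5, Q moves away from K toward the side with fewer gas moles, so the system shifts toward the side with more gas moles — to the left.
M3 is a pure liquid; its activity is 1 regardless of amount, so Q is unaffected — no shift from this change.
Dilution lowers every aqueous concentration by the same factor. Δn_aq = 0 − 1 = -1, so the system shifts toward the side with more dissolved moles — to the left.
Only the nonzero effect(s) matter; the net shift is to the left.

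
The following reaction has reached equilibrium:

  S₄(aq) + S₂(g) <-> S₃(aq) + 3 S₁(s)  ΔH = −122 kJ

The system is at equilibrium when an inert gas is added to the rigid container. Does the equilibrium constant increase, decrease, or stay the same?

unchanged

The equilibrium constant depends only on temperature. This perturbation changes neither the position of equilibrium nor K.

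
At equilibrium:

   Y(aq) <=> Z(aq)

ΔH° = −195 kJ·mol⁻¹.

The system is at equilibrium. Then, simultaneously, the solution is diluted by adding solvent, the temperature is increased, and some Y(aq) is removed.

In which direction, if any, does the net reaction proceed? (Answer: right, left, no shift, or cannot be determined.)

left

Dilution scales every aqueous concentration by the same factor. Δn_aq = 1 − 1 = 0, so Q is unchanged — no shift.
The forward reaction is exothermic. Raising T favours the endothermic direction — shift to the left.
Removing Y (aq), a reactant, drives the reaction to the left.
Only the nonzero effect(s) matter; the net shift is to the left.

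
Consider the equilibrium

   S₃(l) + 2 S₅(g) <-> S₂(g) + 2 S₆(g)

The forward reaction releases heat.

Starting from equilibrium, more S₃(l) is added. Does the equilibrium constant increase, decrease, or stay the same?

The equilibrium constant depends only on temperature. This perturbation changes neither the position of equilibrium nor K.

unchanged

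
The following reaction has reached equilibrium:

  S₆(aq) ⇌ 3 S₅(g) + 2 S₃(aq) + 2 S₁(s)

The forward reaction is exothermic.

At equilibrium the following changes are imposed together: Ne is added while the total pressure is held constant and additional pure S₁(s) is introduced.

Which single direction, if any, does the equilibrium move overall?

right

Adding inert gas at constant total pressure expands the volume and lowers every reacting partial pressure. With Δn_gas = 3 − 0 = +3, Q moves away from K toward the side with fewer gas moles, so the system shifts toward the side with more gas moles — to the right.
S₁ is a pure solid; its activity is 1 regardless of amount, so Q is unaffected — no shift from this change.
Only the nonzero effect(s) matter; the net shift is to the right.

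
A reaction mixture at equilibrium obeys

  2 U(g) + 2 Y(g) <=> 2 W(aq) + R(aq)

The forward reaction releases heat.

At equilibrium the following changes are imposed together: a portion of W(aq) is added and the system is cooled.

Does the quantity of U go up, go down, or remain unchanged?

Adding W (aq), a product, drives the reaction to the left.
The forward reaction is exothermic. Lowering T favours the exothermic direction — shift to the right.
The two effects oppose each other, so the net shift — and hence the change in U — cannot be determined from the given information.

cannot be determined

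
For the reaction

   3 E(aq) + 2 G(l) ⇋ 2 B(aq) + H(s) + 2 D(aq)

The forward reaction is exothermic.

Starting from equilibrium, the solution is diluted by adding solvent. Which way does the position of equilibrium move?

Dilution lowers every aqueous concentration by the same factor. Δn_aq = 4 − 3 = +1, so the system shifts toward the side with more dissolved moles — to the right.

right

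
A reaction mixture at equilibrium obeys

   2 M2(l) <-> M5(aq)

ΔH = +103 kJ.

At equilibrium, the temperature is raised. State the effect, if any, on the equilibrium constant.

increases

K depends on temperature via the van 't Hoff relation. The forward reaction is endothermic, so raising T increases K.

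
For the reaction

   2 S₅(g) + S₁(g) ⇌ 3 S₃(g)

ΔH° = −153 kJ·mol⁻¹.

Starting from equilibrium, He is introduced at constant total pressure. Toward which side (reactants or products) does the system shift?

Adding inert gas at constant total pressure expands the volume, scaling every reacting partial pressure by the same factor. Δn_gas = 3 − 3 = 0, so Q is unchanged — no shift.

no shift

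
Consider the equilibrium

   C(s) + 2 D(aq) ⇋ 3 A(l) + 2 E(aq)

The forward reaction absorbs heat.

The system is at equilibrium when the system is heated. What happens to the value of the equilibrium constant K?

K depends on temperature via the van 't Hoff relation. The forward reaction is endothermic, so raising T increases K.

increases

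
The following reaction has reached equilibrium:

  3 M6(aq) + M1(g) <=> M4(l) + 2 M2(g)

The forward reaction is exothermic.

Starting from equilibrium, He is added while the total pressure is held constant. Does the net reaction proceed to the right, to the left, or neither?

Adding inert gas at constant total pressure expands the volume and lowers every reacting partial pressure. With Δn_gas = 2 − 1 = +1, Q moves away from K toward the side with fewer gas moles, so the system shifts toward the side with more gas moles — to the right.

right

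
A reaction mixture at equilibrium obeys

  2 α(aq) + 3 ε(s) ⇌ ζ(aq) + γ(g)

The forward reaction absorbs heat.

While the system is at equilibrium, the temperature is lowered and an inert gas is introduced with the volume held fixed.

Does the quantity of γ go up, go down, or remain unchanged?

The forward reaction is endothermic. Lowering T favours the exothermic direction — shift to the left.
At constant volume, adding an inert gas leaves every reacting species' partial pressure unchanged, so Q is unchanged — no shift from this change.
The net shift is to the left. γ is a product, so its amount decreases.

decreases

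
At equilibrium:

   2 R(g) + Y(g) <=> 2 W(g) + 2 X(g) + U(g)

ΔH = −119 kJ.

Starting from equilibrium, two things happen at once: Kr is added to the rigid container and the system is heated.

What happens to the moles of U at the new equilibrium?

At constant volume, adding an inert gas leaves every reacting species' partial pressure unchanged, so Q is unchanged — no shift from this change.
The forward reaction is exothermic. Raising T favours the endothermic direction — shift to the left.
The net shift is to the left. U is a product, so its amount decreases.

decreases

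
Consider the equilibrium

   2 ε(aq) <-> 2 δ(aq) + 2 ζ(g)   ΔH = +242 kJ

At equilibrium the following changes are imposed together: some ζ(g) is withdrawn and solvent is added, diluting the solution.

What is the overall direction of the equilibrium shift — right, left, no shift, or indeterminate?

Removing ζ (g), a product, drives the reaction to the right.
Dilution scales every aqueous concentration by the same factor. Δn_aq = 2 − 2 = 0, so Q is unchanged — no shift.
Only the nonzero effect(s) matter; the net shift is to the right.

right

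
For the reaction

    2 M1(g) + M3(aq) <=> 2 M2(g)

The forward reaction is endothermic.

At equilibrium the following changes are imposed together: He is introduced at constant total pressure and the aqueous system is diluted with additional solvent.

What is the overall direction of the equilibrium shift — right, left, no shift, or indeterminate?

left

Adding inert gas at constant total pressure expands the volume, scaling every reacting partial pressure by the same factor. Δn_gas = 2 − 2 = 0, so Q is unchanged — no shift.
Dilution lowers every aqueous concentration by the same factor. Δn_aq = 0 − 1 = -1, so the system shifts toward the side with more dissolved moles — to the left.
Only the nonzero effect(s) matter; the net shift is to the left.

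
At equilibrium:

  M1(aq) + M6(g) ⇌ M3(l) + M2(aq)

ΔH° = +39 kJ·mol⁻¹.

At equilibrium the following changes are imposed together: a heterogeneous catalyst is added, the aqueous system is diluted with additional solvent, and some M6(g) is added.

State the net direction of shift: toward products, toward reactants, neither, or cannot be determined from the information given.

right

A catalyst speeds both forward and reverse rates equally; it changes neither Q nor K — no shift from this change.
Dilution scales every aqueous concentration by the same factor. Δn_aq = 1 − 1 = 0, so Q is unchanged — no shift.
Adding M6 (g), a reactant, drives the reaction to the right.
Only the nonzero effect(s) matter; the net shift is to the right.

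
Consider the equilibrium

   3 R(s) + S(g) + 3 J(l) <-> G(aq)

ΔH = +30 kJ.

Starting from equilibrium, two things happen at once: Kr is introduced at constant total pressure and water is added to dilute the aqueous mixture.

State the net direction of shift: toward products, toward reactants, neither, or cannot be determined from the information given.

Adding inert gas at constant total pressure expands the volume and lowers every reacting partial pressure. With Δn_gas = 0 − 1 = -1, Q moves away from K toward the side with fewer gas moles, so the system shifts toward the side with more gas moles — to the left.
Dilution lowers every aqueous concentration by the same factor. Δn_aq = 1 − 0 = +1, so the system shifts toward the side with more dissolved moles — to the right.
The individual effects push in opposite directions; without quantitative information the net direction cannot be determined.

cannot be determined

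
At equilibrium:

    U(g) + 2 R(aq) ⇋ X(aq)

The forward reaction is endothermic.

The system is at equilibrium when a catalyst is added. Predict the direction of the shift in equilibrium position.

A catalyst speeds both forward and reverse rates equally; it changes neither Q nor K — no shift from this change.

no shift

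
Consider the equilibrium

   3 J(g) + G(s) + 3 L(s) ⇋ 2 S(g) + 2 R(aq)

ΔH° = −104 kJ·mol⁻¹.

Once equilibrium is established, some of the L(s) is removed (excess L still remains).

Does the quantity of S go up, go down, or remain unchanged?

unchanged

L is a pure solid; its activity is 1 regardless of amount, so Q is unaffected — no shift from this change.
No net shift occurs, so the amount of S is unchanged.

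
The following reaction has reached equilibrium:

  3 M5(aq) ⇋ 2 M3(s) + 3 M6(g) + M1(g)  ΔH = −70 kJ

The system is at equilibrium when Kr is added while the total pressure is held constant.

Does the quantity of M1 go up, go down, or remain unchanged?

Adding inert gas at constant total pressure expands the volume and lowers every reacting partial pressure. With Δn_gas = 4 − 0 = +4, Q moves away from K toward the side with fewer gas moles, so the system shifts toward the side with more gas moles — to the right.
The net shift is to the right. M1 is a product, so its amount increases.

increases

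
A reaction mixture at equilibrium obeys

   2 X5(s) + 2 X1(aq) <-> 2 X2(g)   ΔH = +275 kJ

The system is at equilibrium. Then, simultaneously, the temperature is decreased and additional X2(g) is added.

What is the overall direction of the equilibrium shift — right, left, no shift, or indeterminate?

The forward reaction is endothermic. Lowering T favours the exothermic direction — shift to the left.
Adding X2 (g), a product, drives the reaction to the left.
All effects act in the same direction — net shift to the left.

left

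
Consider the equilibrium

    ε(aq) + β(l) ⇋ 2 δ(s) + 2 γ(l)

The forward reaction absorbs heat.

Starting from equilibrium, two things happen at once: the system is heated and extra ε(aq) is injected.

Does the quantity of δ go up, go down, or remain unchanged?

The forward reaction is endothermic. Raising T favours the endothermic direction — shift to the right.
Adding ε (aq), a reactant, drives the reaction to the right.
The net shift is to the right. δ is a product, so its amount increases.

increases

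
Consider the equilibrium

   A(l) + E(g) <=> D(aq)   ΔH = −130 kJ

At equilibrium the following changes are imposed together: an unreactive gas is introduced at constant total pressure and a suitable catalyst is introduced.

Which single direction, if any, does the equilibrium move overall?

left

Adding inert gas at constant total pressure expands the volume and lowers every reacting partial pressure. With Δn_gas = 0 − 1 = -1, Q moves away from K toward the side with fewer gas moles, so the system shifts toward the side with more gas moles — to the left.
A catalyst speeds both forward and reverse rates equally; it changes neither Q nor K — no shift from this change.
Only the nonzero effect(s) matter; the net shift is to the left.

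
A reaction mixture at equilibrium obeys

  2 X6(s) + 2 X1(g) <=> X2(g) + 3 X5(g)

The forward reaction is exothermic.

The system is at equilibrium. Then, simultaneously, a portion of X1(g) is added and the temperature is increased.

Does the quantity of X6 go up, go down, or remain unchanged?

Adding X1 (g), a reactant, drives the reaction to the right.
The forward reaction is exothermic. Raising T favours the endothermic direction — shift to the left.
The two effects oppose each other, so the net shift — and hence the change in X6 — cannot be determined from the given information.

cannot be determined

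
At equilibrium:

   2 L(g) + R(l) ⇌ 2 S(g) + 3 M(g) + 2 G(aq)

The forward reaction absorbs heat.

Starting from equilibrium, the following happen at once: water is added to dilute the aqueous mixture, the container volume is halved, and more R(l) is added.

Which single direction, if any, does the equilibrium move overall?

cannot be determined

Dilution lowers every aqueous concentration by the same factor. Δn_aq = 2 − 0 = +2, so the system shifts toward the side with more dissolved moles — to the right.
Gas moles: reactants 2, products 5 (Δn_gas = +3). Compression shifts the system toward the side with fewer moles of gas — to the left.
R is a pure liquid; its activity is 1 regardless of amount, so Q is unaffected — no shift from this change.
The individual effects push in opposite directions; without quantitative information the net direction cannot be determined.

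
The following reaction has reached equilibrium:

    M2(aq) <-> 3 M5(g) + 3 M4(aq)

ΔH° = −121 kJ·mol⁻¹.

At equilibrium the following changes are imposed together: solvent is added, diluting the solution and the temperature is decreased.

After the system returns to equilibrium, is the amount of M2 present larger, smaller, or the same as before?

decreases

Dilution lowers every aqueous concentration by the same factor. Δn_aq = 3 − 1 = +2, so the system shifts toward the side with more dissolved moles — to the right.
The forward reaction is exothermic. Lowering T favours the exothermic direction — shift to the right.
The net shift is to the right. M2 is a reactant, so its amount decreases.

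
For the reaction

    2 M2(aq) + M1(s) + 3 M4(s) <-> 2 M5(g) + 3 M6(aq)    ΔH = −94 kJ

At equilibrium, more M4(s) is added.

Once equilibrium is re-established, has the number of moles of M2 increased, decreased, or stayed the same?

unchanged

M4 is a pure solid; its activity is 1 regardless of amount, so Q is unaffected — no shift from this change.
No net shift occurs, so the amount of M2 is unchanged.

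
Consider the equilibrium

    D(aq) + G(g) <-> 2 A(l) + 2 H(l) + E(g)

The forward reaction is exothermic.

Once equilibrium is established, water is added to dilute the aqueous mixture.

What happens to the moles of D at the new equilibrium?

Dilution lowers every aqueous concentration by the same factor. Δn_aq = 0 − 1 = -1, so the system shifts toward the side with more dissolved moles — to the left.
The net shift is to the left. D is a reactant, so its amount increases.

increases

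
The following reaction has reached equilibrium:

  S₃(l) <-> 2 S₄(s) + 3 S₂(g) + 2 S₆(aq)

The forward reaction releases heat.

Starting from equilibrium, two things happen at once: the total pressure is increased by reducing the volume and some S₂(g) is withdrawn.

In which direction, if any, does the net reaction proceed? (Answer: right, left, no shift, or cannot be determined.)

Gas moles: reactants 0, products 3 (Δn_gas = +3). Compression shifts the system toward the side with fewer moles of gas — to the left.
Removing S₂ (g), a product, drives the reaction to the right.
The individual effects push in opposite directions; without quantitative information the net direction cannot be determined.

cannot be determined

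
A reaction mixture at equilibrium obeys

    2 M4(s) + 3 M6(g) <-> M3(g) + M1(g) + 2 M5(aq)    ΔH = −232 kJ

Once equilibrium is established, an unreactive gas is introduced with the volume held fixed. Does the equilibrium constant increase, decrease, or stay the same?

unchanged

The equilibrium constant depends only on temperature. This perturbation changes neither the position of equilibrium nor K.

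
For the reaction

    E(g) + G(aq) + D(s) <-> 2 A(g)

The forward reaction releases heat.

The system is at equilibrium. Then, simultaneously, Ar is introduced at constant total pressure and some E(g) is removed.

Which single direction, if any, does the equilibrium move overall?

Adding inert gas at constant total pressure expands the volume and lowers every reacting partial pressure. With Δn_gas = 2 − 1 = +1, Q moves away from K toward the side with fewer gas moles, so the system shifts toward the side with more gas moles — to the right.
Removing E (g), a reactant, drives the reaction to the left.
The individual effects push in opposite directions; without quantitative information the net direction cannot be determined.

cannot be determined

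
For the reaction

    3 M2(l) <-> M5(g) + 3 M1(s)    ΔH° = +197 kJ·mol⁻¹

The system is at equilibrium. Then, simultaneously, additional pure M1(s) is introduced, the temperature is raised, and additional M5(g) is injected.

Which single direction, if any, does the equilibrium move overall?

M1 is a pure solid; its activity is 1 regardless of amount, so Q is unaffected — no shift from this change.
The forward reaction is endothermic. Raising T favours the endothermic direction — shift to the right.
Adding M5 (g), a product, drives the reaction to the left.
The individual effects push in opposite directions; without quantitative information the net direction cannot be determined.

cannot be determined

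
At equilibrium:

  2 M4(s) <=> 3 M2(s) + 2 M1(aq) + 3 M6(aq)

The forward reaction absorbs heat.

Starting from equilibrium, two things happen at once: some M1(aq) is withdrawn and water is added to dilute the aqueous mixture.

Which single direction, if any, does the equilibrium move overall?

Removing M1 (aq), a product, drives the reaction to the right.
Dilution lowers every aqueous concentration by the same factor. Δn_aq = 5 − 0 = +5, so the system shifts toward the side with more dissolved moles — to the right.
All effects act in the same direction — net shift to the right.

right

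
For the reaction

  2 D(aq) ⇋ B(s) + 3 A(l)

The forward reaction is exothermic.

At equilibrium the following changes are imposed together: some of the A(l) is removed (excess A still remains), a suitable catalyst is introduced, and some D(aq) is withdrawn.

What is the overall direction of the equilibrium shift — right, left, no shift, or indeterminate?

A is a pure liquid; its activity is 1 regardless of amount, so Q is unaffected — no shift from this change.
A catalyst speeds both forward and reverse rates equally; it changes neither Q nor K — no shift from this change.
Removing D (aq), a reactant, drives the reaction to the left.
Only the nonzero effect(s) matter; the net shift is to the left.

left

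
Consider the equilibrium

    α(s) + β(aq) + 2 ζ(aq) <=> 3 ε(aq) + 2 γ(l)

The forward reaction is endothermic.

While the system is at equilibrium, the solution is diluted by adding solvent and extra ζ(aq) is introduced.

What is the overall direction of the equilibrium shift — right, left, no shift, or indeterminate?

Dilution scales every aqueous concentration by the same factor. Δn_aq = 3 − 3 = 0, so Q is unchanged — no shift.
Adding ζ (aq), a reactant, drives the reaction to the right.
Only the nonzero effect(s) matter; the net shift is to the right.

right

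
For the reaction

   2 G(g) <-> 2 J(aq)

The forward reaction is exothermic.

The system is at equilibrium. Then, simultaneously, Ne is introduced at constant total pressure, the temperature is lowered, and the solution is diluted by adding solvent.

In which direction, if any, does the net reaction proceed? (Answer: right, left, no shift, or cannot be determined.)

Adding inert gas at constant total pressure expands the volume and lowers every reacting partial pressure. With Δn_gas = 0 − 2 = -2, Q moves away from K toward the side with fewer gas moles, so the system shifts toward the side with more gas moles — to the left.
The forward reaction is exothermic. Lowering T favours the exothermic direction — shift to the right.
Dilution lowers every aqueous concentration by the same factor. Δn_aq = 2 − 0 = +2, so the system shifts toward the side with more dissolved moles — to the right.
The individual effects push in opposite directions; without quantitative information the net direction cannot be determined.

cannot be determined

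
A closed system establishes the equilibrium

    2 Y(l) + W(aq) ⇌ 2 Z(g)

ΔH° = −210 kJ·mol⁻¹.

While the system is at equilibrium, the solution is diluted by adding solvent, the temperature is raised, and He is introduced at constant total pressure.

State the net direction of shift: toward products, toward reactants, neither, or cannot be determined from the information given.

Dilution lowers every aqueous concentration by the same factor. Δn_aq = 0 − 1 = -1, so the system shifts toward the side with more dissolved moles — to the left.
The forward reaction is exothermic. Raising T favours the endothermic direction — shift to the left.
Adding inert gas at constant total pressure expands the volume and lowers every reacting partial pressure. With Δn_gas = 2 − 0 = +2, Q moves away from K toward the side with fewer gas moles, so the system shifts toward the side with more gas moles — to the right.
The individual effects push in opposite directions; without quantitative information the net direction cannot be determined.

cannot be determined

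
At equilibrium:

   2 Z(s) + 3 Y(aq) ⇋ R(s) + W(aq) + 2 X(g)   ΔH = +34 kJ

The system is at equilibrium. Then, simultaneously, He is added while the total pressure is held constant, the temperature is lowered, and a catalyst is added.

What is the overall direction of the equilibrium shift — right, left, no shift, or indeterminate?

cannot be determined

Adding inert gas at constant total pressure expands the volume and lowers every reacting partial pressure. With Δn_gas = 2 − 0 = +2, Q moves away from K toward the side with fewer gas moles, so the system shifts toward the side with more gas moles — to the right.
The forward reaction is endothermic. Lowering T favours the exothermic direction — shift to the left.
A catalyst speeds both forward and reverse rates equally; it changes neither Q nor K — no shift from this change.
The individual effects push in opposite directions; without quantitative information the net direction cannot be determined.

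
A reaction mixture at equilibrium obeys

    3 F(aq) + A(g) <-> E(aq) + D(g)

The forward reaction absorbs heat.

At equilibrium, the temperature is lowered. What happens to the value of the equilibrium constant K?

decreases

K depends on temperature via the van 't Hoff relation. The forward reaction is endothermic, so lowering T decreases K.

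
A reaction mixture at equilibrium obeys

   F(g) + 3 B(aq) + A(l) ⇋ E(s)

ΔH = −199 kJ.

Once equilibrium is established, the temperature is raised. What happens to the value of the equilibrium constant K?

K depends on temperature via the van 't Hoff relation. The forward reaction is exothermic, so raising T decreases K.

decreases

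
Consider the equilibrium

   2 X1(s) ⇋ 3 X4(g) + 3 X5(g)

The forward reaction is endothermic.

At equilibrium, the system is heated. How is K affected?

increases

K depends on temperature via the van 't Hoff relation. The forward reaction is endothermic, so raising T increases K.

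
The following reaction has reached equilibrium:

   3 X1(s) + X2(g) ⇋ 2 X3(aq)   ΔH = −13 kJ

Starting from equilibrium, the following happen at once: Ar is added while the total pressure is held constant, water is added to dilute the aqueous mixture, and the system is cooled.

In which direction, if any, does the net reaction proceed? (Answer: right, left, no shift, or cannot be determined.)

cannot be determined

Adding inert gas at constant total pressure expands the volume and lowers every reacting partial pressure. With Δn_gas = 0 − 1 = -1, Q moves away from K toward the side with fewer gas moles, so the system shifts toward the side with more gas moles — to the left.
Dilution lowers every aqueous concentration by the same factor. Δn_aq = 2 − 0 = +2, so the system shifts toward the side with more dissolved moles — to the right.
The forward reaction is exothermic. Lowering T favours the exothermic direction — shift to the right.
The individual effects push in opposite directions; without quantitative information the net direction cannot be determined.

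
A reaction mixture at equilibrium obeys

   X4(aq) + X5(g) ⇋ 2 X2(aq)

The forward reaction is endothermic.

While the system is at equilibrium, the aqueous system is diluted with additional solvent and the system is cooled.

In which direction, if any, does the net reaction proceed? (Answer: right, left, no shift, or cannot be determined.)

Dilution lowers every aqueous concentration by the same factor. Δn_aq = 2 − 1 = +1, so the system shifts toward the side with more dissolved moles — to the right.
The forward reaction is endothermic. Lowering T favours the exothermic direction — shift to the left.
The individual effects push in opposite directions; without quantitative information the net direction cannot be determined.

cannot be determined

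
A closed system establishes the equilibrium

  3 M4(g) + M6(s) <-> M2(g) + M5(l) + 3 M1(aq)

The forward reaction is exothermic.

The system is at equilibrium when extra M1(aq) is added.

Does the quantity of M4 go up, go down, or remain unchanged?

Adding M1 (aq), a product, drives the reaction to the left.
The net shift is to the left. M4 is a reactant, so its amount increases.

increases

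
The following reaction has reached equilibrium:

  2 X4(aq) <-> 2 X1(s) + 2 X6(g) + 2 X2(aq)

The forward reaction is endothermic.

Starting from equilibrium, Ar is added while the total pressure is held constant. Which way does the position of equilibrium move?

right

Adding inert gas at constant total pressure expands the volume and lowers every reacting partial pressure. With Δn_gas = 2 − 0 = +2, Q moves away from K toward the side with fewer gas moles, so the system shifts toward the side with more gas moles — to the right.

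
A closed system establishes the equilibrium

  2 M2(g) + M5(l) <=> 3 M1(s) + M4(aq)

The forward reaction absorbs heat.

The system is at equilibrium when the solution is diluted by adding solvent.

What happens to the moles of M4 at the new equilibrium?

Dilution lowers every aqueous concentration by the same factor. Δn_aq = 1 − 0 = +1, so the system shifts toward the side with more dissolved moles — to the right.
The net shift is to the right. M4 is a product, so its amount increases.

increases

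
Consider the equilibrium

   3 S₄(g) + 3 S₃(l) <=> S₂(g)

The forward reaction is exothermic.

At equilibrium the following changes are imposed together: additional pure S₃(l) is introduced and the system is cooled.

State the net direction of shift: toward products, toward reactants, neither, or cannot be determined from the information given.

right

S₃ is a pure liquid; its activity is 1 regardless of amount, so Q is unaffected — no shift from this change.
The forward reaction is exothermic. Lowering T favours the exothermic direction — shift to the right.
Only the nonzero effect(s) matter; the net shift is to the right.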